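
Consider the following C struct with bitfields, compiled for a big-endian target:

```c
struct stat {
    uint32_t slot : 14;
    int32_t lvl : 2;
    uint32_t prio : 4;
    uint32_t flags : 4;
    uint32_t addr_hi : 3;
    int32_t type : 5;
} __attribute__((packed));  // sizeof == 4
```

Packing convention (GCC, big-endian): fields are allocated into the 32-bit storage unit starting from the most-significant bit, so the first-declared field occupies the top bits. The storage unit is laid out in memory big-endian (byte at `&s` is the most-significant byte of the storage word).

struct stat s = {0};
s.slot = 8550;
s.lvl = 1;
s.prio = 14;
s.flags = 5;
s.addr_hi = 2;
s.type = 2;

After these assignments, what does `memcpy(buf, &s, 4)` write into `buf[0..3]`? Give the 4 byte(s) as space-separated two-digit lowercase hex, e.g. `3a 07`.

85 99 e5 42

slot (14b) val=8550 bits=0x2166 at bit 18: 0x85980000
lvl (2b) val=1 bits=0x1 at bit 16: 0x85990000
prio (4b) val=14 bits=0xe at bit 12: 0x8599e000
flags (4b) val=5 bits=0x5 at bit 8: 0x8599e500
addr_hi (3b) val=2 bits=0x2 at bit 5: 0x8599e540
type (5b) val=2 bits=0x2 at bit 0: 0x8599e542
word = 0x8599e542 → big-endian bytes:
  [0]=0x85  [1]=0x99  [2]=0xe5  [3]=0x42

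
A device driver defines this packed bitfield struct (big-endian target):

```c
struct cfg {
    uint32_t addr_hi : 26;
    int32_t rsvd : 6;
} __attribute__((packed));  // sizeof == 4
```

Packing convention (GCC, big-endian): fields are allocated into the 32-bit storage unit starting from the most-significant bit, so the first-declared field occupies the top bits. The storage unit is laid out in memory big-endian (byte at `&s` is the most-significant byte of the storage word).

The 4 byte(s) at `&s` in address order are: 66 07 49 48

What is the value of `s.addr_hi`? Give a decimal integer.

[0]=0x66 [1]=0x07 [2]=0x49 [3]=0x48 (big-endian) → word 0x66074948
addr_hi:26 @ bit 6 → (0x66074948>>6)&0x3ffffff = 0x1981d25  ←
rsvd:6 @ bit 0 → (0x66074948>>0)&0x3f = 0x8

26746149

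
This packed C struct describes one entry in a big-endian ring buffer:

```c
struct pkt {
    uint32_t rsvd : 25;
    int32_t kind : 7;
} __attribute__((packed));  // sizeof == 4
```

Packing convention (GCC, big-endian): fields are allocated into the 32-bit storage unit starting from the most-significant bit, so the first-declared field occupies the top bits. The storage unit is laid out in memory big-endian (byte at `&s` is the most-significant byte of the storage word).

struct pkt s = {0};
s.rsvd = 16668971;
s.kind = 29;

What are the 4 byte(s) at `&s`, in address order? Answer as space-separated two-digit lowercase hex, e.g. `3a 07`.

7f 2c 95 9d

rsvd (25b) val=16668971 bits=0xfe592b at bit 7: 0x7f2c9580
kind (7b) val=29 bits=0x1d at bit 0: 0x7f2c959d
word = 0x7f2c959d → big-endian bytes:
  [0]=0x7f  [1]=0x2c  [2]=0x95  [3]=0x9d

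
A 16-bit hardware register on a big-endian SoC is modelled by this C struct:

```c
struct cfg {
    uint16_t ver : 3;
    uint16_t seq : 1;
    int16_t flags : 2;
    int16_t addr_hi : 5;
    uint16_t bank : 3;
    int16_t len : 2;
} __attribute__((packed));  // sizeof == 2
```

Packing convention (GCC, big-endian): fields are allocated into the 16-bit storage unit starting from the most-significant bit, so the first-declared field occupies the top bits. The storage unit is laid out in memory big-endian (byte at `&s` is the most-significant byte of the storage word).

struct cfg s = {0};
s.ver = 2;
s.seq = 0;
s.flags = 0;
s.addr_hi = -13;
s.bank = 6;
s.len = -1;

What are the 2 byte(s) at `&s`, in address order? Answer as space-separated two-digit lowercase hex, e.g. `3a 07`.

42 7b

ver (3b) val=2 bits=0x2 at bit 13: 0x4000
seq (1b) val=0 bits=0x0 at bit 12: 0x4000
flags (2b) val=0 bits=0x0 at bit 10: 0x4000
addr_hi (5b) val=-13 bits=0x13 at bit 5: 0x4260
bank (3b) val=6 bits=0x6 at bit 2: 0x4278
len (2b) val=-1 bits=0x3 at bit 0: 0x427b
word = 0x427b → big-endian bytes:
  [0]=0x42  [1]=0x7b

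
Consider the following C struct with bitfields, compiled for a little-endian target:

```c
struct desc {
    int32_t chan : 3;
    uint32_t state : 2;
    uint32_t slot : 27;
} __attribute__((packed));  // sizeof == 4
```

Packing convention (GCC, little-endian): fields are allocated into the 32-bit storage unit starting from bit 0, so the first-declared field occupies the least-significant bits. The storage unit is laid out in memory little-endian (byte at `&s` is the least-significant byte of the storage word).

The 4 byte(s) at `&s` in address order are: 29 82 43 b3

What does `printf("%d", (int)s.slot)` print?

[0]=0x29 [1]=0x82 [2]=0x43 [3]=0xb3 (little-endian) → word 0xb3438229
chan:3 @ bit 0 → (0xb3438229>>0)&0x7 = 0x1
state:2 @ bit 3 → (0xb3438229>>3)&0x3 = 0x1
slot:27 @ bit 5 → (0xb3438229>>5)&0x7ffffff = 0x59a1c11  ←

93985809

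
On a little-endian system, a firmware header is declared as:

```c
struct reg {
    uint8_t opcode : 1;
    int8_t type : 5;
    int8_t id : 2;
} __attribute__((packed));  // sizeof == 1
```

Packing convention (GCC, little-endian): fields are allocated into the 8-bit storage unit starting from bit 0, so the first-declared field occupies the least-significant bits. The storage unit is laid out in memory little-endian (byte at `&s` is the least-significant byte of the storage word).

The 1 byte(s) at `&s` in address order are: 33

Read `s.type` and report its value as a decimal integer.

[0]=0x33 (little-endian) → word 0x33
opcode:1 @ bit 0 → (0x33>>0)&0x1 = 0x1
type:5 @ bit 1 → (0x33>>1)&0x1f = 0x19  ←
id:2 @ bit 6 → (0x33>>6)&0x3 = 0x0
type signed 5b, MSB=1: 25 - 32 = -7

-7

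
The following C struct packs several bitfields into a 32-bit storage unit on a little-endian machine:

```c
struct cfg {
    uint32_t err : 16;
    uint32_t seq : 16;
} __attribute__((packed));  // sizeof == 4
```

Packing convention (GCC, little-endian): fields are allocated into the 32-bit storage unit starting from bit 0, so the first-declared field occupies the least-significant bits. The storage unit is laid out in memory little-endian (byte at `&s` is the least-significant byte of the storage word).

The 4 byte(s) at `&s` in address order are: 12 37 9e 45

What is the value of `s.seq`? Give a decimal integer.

[0]=0x12 [1]=0x37 [2]=0x9e [3]=0x45 (little-endian) → word 0x459e3712
err:16 @ bit 0 → (0x459e3712>>0)&0xffff = 0x3712
seq:16 @ bit 16 → (0x459e3712>>16)&0xffff = 0x459e  ←

17822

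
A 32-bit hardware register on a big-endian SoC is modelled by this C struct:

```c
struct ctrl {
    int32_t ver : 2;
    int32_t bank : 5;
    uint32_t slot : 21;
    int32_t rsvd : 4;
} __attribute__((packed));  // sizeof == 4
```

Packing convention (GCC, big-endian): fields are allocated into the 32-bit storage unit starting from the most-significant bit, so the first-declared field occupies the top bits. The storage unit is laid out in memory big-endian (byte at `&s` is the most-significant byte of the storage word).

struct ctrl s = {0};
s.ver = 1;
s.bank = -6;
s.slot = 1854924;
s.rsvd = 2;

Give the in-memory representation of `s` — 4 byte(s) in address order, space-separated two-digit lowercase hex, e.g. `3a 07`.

75 c4 dc c2

[30+:2] ver=1 & 0x3 = 0x1; word=0x40000000
[25+:5] bank=-6 & 0x1f = 0x1a; word=0x74000000
[4+:21] slot=1854924 & 0x1fffff = 0x1c4dcc; word=0x75c4dcc0
[0+:4] rsvd=2 & 0xf = 0x2; word=0x75c4dcc2
word = 0x75c4dcc2 → big-endian bytes:
  [0]=0x75  [1]=0xc4  [2]=0xdc  [3]=0xc2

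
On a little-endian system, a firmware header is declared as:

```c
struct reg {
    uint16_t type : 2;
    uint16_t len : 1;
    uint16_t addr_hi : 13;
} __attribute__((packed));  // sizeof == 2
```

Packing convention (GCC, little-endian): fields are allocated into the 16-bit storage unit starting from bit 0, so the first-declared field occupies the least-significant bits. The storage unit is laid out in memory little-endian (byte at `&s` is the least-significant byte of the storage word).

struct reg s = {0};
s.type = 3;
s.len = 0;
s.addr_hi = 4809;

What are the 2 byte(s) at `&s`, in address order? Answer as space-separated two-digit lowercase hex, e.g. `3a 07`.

[0+:2] type=3 & 0x3 = 0x3; word=0x0003
[2+:1] len=0 & 0x1 = 0x0; word=0x0003
[3+:13] addr_hi=4809 & 0x1fff = 0x12c9; word=0x964b
word = 0x964b → little-endian bytes:
  [0]=0x4b  [1]=0x96

4b 96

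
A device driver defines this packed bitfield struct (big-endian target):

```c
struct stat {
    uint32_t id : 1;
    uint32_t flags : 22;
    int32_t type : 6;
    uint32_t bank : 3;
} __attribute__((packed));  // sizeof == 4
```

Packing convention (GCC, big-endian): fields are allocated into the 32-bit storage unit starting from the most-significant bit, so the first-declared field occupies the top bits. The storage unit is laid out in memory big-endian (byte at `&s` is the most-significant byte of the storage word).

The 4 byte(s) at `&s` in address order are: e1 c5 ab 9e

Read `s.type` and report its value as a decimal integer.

[0]=0xe1 [1]=0xc5 [2]=0xab [3]=0x9e (big-endian) → word 0xe1c5ab9e
id [31+:1] = (word>>31) & 0x1 = 1
flags [9+:22] = (word>>9) & 0x3fffff = 3203797
type [3+:6] = (word>>3) & 0x3f = 51  ←
bank [0+:3] = (word>>0) & 0x7 = 6
type signed 6b, MSB=1: 51 - 64 = -13

-13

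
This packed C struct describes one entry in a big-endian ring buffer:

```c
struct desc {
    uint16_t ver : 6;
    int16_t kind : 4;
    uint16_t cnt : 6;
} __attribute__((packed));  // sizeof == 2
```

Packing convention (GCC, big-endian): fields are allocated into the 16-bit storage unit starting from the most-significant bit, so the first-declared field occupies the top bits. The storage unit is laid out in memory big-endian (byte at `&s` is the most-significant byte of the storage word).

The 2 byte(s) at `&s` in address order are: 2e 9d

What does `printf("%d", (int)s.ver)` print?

11

[0]=0x2e [1]=0x9d (big-endian) → word 0x2e9d
ver:6 @ bit 10 → (0x2e9d>>10)&0x3f = 0xb  ←
kind:4 @ bit 6 → (0x2e9d>>6)&0xf = 0xa
cnt:6 @ bit 0 → (0x2e9d>>0)&0x3f = 0x1d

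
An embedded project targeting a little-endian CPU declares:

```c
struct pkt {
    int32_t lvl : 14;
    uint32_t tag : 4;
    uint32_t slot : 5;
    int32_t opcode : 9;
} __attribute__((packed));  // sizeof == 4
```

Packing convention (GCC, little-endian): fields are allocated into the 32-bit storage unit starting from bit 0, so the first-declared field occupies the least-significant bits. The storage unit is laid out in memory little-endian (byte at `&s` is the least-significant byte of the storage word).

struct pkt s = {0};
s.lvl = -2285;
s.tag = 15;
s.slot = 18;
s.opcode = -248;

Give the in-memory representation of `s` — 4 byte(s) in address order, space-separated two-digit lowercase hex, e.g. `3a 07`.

13 f7 4b 84

[0+:14] lvl=-2285 & 0x3fff = 0x3713; word=0x00003713
[14+:4] tag=15 & 0xf = 0xf; word=0x0003f713
[18+:5] slot=18 & 0x1f = 0x12; word=0x004bf713
[23+:9] opcode=-248 & 0x1ff = 0x108; word=0x844bf713
word = 0x844bf713 → little-endian bytes:
  [0]=0x13  [1]=0xf7  [2]=0x4b  [3]=0x84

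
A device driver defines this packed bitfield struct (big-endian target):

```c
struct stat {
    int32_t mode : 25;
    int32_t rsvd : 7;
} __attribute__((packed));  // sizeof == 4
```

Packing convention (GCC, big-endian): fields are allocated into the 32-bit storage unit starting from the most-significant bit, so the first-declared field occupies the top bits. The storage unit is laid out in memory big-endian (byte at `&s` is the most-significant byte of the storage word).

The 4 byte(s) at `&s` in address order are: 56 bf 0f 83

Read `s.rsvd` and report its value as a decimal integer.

[0]=0x56 [1]=0xbf [2]=0x0f [3]=0x83 (big-endian) → word 0x56bf0f83
mode:25 @ bit 7 → (0x56bf0f83>>7)&0x1ffffff = 0xad7e1f
rsvd:7 @ bit 0 → (0x56bf0f83>>0)&0x7f = 0x3  ←
rsvd signed 7b, MSB=0: value = 3

3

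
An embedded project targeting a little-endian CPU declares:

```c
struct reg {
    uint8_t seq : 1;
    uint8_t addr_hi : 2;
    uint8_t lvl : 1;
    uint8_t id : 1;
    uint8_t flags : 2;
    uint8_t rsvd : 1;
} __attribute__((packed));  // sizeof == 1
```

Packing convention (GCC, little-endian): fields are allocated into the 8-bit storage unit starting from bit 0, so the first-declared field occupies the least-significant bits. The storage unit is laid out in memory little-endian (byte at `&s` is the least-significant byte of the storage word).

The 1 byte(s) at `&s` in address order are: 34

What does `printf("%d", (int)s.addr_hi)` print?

[0]=0x34 (little-endian) → word 0x34
seq [0+:1] = (word>>0) & 0x1 = 0
addr_hi [1+:2] = (word>>1) & 0x3 = 2  ←
lvl [3+:1] = (word>>3) & 0x1 = 0
id [4+:1] = (word>>4) & 0x1 = 1
flags [5+:2] = (word>>5) & 0x3 = 1
rsvd [7+:1] = (word>>7) & 0x1 = 0

2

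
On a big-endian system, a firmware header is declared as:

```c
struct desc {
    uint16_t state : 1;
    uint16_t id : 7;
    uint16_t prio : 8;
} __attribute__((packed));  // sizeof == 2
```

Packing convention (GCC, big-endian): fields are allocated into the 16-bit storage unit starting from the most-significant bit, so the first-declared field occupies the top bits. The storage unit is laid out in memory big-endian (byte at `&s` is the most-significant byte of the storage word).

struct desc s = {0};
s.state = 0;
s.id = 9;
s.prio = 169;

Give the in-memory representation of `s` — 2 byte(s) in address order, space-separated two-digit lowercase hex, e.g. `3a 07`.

state (1b) val=0 bits=0x0 at bit 15: 0x0000
id (7b) val=9 bits=0x9 at bit 8: 0x0900
prio (8b) val=169 bits=0xa9 at bit 0: 0x09a9
word = 0x09a9 → big-endian bytes:
  [0]=0x09  [1]=0xa9

09 a9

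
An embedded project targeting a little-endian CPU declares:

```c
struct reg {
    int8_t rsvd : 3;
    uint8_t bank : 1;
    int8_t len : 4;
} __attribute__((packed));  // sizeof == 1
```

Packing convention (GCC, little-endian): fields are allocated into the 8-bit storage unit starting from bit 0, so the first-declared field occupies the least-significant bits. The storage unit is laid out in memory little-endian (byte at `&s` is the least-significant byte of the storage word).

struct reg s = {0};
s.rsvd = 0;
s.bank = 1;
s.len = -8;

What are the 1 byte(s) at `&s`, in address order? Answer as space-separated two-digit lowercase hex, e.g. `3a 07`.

rsvd:3 = 0 → 0x0 << 0 → word 0x00
bank:1 = 1 → 0x1 << 3 → word 0x08
len:4 = -8 → 0x8 << 4 → word 0x88
word = 0x88 → little-endian bytes:
  [0]=0x88

88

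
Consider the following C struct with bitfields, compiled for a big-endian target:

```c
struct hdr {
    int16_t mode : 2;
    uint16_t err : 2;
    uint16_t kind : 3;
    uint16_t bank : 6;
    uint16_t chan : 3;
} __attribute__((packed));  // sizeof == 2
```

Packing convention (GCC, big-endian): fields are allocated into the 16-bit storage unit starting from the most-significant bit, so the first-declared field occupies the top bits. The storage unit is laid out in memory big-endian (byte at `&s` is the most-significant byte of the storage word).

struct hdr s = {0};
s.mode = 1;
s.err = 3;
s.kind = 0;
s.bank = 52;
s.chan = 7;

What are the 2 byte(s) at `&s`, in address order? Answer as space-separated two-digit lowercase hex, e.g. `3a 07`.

71 a7

[14+:2] mode=1 & 0x3 = 0x1; word=0x4000
[12+:2] err=3 & 0x3 = 0x3; word=0x7000
[9+:3] kind=0 & 0x7 = 0x0; word=0x7000
[3+:6] bank=52 & 0x3f = 0x34; word=0x71a0
[0+:3] chan=7 & 0x7 = 0x7; word=0x71a7
word = 0x71a7 → big-endian bytes:
  [0]=0x71  [1]=0xa7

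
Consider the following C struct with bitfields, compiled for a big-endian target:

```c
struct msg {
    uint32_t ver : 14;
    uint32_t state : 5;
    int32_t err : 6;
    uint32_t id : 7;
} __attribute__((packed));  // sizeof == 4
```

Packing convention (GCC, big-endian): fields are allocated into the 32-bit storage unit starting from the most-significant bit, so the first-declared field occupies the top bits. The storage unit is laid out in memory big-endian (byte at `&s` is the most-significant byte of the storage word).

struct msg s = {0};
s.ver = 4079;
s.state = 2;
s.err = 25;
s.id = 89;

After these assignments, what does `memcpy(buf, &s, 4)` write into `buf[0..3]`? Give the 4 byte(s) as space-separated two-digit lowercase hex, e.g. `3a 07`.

ver (14b) val=4079 bits=0xfef at bit 18: 0x3fbc0000
state (5b) val=2 bits=0x2 at bit 13: 0x3fbc4000
err (6b) val=25 bits=0x19 at bit 7: 0x3fbc4c80
id (7b) val=89 bits=0x59 at bit 0: 0x3fbc4cd9
word = 0x3fbc4cd9 → big-endian bytes:
  [0]=0x3f  [1]=0xbc  [2]=0x4c  [3]=0xd9

3f bc 4c d9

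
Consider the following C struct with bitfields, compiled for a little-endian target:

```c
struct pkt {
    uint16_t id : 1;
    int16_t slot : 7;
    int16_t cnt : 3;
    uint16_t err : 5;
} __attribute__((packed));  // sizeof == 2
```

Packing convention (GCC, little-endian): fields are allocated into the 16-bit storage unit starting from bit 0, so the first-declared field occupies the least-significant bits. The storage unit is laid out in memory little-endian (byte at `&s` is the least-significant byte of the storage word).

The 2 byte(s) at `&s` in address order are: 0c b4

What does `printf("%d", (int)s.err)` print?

[0]=0x0c [1]=0xb4 (little-endian) → word 0xb40c
id [0+:1] = (word>>0) & 0x1 = 0
slot [1+:7] = (word>>1) & 0x7f = 6
cnt [8+:3] = (word>>8) & 0x7 = 4
err [11+:5] = (word>>11) & 0x1f = 22  ←

22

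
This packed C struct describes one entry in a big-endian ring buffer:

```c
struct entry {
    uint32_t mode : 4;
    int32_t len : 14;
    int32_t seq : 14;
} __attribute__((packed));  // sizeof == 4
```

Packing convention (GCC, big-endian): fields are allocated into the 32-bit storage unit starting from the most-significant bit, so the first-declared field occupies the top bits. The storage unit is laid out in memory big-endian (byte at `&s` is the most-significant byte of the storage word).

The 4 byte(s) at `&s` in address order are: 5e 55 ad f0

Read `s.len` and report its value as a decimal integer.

-1706

[0]=0x5e [1]=0x55 [2]=0xad [3]=0xf0 (big-endian) → word 0x5e55adf0
mode:4 @ bit 28 → (0x5e55adf0>>28)&0xf = 0x5
len:14 @ bit 14 → (0x5e55adf0>>14)&0x3fff = 0x3956  ←
seq:14 @ bit 0 → (0x5e55adf0>>0)&0x3fff = 0x2df0
len signed 14b, MSB=1: 14678 - 16384 = -1706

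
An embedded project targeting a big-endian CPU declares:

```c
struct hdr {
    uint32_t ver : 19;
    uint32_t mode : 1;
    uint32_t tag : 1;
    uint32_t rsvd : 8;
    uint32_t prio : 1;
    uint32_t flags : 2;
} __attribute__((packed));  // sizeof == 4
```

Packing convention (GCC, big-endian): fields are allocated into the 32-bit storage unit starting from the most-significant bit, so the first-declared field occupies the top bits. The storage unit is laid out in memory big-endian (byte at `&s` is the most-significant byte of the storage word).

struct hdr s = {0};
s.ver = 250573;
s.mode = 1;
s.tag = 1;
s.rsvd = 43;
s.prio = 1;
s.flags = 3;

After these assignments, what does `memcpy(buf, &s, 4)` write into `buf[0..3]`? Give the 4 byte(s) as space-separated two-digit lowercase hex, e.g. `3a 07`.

7a 59 b9 5f

ver (19b) val=250573 bits=0x3d2cd at bit 13: 0x7a59a000
mode (1b) val=1 bits=0x1 at bit 12: 0x7a59b000
tag (1b) val=1 bits=0x1 at bit 11: 0x7a59b800
rsvd (8b) val=43 bits=0x2b at bit 3: 0x7a59b958
prio (1b) val=1 bits=0x1 at bit 2: 0x7a59b95c
flags (2b) val=3 bits=0x3 at bit 0: 0x7a59b95f
word = 0x7a59b95f → big-endian bytes:
  [0]=0x7a  [1]=0x59  [2]=0xb9  [3]=0x5f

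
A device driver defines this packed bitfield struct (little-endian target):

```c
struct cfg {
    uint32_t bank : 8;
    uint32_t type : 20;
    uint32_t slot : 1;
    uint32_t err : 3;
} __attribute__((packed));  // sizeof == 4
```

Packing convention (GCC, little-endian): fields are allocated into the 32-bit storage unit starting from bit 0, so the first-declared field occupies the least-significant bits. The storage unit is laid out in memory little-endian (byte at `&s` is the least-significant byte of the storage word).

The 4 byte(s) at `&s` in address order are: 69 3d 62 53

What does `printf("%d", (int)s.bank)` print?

[0]=0x69 [1]=0x3d [2]=0x62 [3]=0x53 (little-endian) → word 0x53623d69
bank [0+:8] = (word>>0) & 0xff = 105  ←
type [8+:20] = (word>>8) & 0xfffff = 221757
slot [28+:1] = (word>>28) & 0x1 = 1
err [29+:3] = (word>>29) & 0x7 = 2

105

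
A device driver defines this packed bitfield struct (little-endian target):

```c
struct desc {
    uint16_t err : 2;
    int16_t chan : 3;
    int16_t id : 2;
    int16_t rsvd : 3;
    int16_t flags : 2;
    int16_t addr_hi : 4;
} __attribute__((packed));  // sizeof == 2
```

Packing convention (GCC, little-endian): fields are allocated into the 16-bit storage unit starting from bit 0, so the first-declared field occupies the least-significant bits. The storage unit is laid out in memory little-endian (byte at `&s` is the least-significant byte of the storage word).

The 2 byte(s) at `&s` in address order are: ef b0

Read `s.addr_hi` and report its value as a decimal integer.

[0]=0xef [1]=0xb0 (little-endian) → word 0xb0ef
err:2 @ bit 0 → (0xb0ef>>0)&0x3 = 0x3
chan:3 @ bit 2 → (0xb0ef>>2)&0x7 = 0x3
id:2 @ bit 5 → (0xb0ef>>5)&0x3 = 0x3
rsvd:3 @ bit 7 → (0xb0ef>>7)&0x7 = 0x1
flags:2 @ bit 10 → (0xb0ef>>10)&0x3 = 0x0
addr_hi:4 @ bit 12 → (0xb0ef>>12)&0xf = 0xb  ←
addr_hi signed 4b, MSB=1: 11 - 16 = -5

-5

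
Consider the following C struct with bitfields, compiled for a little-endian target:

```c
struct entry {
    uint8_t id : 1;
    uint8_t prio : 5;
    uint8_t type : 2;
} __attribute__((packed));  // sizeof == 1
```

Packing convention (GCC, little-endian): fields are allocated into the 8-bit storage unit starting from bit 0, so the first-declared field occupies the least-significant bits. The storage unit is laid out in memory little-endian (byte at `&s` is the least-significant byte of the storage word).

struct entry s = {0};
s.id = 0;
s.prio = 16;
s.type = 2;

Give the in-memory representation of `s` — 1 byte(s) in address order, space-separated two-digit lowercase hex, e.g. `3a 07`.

id (1b) val=0 bits=0x0 at bit 0: 0x00
prio (5b) val=16 bits=0x10 at bit 1: 0x20
type (2b) val=2 bits=0x2 at bit 6: 0xa0
word = 0xa0 → little-endian bytes:
  [0]=0xa0

a0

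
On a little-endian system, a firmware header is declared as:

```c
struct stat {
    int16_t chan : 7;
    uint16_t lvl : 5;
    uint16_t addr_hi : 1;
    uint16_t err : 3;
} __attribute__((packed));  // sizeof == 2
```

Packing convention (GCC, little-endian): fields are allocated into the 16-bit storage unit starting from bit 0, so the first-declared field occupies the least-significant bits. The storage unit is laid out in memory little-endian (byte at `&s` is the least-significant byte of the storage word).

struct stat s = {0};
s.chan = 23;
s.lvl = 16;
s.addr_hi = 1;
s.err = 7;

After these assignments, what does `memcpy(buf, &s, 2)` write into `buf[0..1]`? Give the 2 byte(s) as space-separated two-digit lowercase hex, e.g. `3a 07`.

chan:7 = 23 → 0x17 << 0 → word 0x0017
lvl:5 = 16 → 0x10 << 7 → word 0x0817
addr_hi:1 = 1 → 0x1 << 12 → word 0x1817
err:3 = 7 → 0x7 << 13 → word 0xf817
word = 0xf817 → little-endian bytes:
  [0]=0x17  [1]=0xf8

17 f8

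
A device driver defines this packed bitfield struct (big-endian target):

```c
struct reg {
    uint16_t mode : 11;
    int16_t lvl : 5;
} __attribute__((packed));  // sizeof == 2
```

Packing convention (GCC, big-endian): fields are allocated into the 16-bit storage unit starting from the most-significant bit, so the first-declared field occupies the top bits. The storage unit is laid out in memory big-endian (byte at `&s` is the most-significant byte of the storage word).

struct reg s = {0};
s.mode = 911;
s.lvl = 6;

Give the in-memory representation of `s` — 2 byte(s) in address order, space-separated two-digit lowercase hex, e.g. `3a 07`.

[5+:11] mode=911 & 0x7ff = 0x38f; word=0x71e0
[0+:5] lvl=6 & 0x1f = 0x6; word=0x71e6
word = 0x71e6 → big-endian bytes:
  [0]=0x71  [1]=0xe6

71 e6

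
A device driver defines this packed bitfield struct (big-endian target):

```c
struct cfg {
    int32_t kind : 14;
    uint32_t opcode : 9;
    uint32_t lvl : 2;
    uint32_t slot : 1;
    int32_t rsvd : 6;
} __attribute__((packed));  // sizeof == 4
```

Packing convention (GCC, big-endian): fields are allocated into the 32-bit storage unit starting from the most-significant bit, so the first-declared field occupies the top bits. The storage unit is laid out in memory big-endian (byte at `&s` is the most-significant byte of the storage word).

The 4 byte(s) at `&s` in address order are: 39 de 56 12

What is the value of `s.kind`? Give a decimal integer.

[0]=0x39 [1]=0xde [2]=0x56 [3]=0x12 (big-endian) → word 0x39de5612
kind:14 @ bit 18 → (0x39de5612>>18)&0x3fff = 0xe77  ←
opcode:9 @ bit 9 → (0x39de5612>>9)&0x1ff = 0x12b
lvl:2 @ bit 7 → (0x39de5612>>7)&0x3 = 0x0
slot:1 @ bit 6 → (0x39de5612>>6)&0x1 = 0x0
rsvd:6 @ bit 0 → (0x39de5612>>0)&0x3f = 0x12
kind signed 14b, MSB=0: value = 3703

3703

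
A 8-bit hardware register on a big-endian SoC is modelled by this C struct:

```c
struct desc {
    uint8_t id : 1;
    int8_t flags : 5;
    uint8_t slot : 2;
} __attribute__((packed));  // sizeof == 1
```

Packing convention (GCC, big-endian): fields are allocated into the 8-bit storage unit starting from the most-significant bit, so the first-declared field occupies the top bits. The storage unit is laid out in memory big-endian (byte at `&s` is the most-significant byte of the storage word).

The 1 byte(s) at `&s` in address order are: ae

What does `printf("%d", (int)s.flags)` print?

[0]=0xae (big-endian) → word 0xae
id [7+:1] = (word>>7) & 0x1 = 1
flags [2+:5] = (word>>2) & 0x1f = 11  ←
slot [0+:2] = (word>>0) & 0x3 = 2
flags signed 5b, MSB=0: value = 11

11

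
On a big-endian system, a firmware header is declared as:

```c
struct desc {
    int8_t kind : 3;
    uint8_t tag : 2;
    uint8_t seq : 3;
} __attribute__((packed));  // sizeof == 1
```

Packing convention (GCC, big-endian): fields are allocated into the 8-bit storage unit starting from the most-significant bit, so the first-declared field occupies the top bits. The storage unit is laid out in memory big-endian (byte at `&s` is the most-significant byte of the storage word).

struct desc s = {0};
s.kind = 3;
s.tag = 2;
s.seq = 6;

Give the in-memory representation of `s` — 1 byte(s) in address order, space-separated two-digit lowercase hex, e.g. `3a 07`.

76

kind:3 = 3 → 0x3 << 5 → word 0x60
tag:2 = 2 → 0x2 << 3 → word 0x70
seq:3 = 6 → 0x6 << 0 → word 0x76
word = 0x76 → big-endian bytes:
  [0]=0x76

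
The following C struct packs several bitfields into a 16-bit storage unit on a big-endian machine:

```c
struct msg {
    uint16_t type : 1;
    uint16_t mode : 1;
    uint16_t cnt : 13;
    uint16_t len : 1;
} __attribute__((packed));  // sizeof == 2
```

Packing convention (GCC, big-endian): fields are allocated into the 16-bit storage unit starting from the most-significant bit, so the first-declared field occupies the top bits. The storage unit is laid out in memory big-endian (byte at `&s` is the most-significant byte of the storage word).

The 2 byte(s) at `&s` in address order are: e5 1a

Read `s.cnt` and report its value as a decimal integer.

4749

[0]=0xe5 [1]=0x1a (big-endian) → word 0xe51a
type:1 @ bit 15 → (0xe51a>>15)&0x1 = 0x1
mode:1 @ bit 14 → (0xe51a>>14)&0x1 = 0x1
cnt:13 @ bit 1 → (0xe51a>>1)&0x1fff = 0x128d  ←
len:1 @ bit 0 → (0xe51a>>0)&0x1 = 0x0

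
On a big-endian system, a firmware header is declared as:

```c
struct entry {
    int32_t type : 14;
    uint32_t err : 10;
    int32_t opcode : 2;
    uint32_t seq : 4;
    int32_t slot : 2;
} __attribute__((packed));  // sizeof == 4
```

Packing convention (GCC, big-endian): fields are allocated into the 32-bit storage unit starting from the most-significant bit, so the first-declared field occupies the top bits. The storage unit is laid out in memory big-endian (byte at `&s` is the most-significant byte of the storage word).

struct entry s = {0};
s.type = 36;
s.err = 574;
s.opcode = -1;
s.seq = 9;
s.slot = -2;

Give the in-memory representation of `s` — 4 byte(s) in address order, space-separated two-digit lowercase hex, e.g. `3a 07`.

00 92 3e e6

type:14 = 36 → 0x24 << 18 → word 0x00900000
err:10 = 574 → 0x23e << 8 → word 0x00923e00
opcode:2 = -1 → 0x3 << 6 → word 0x00923ec0
seq:4 = 9 → 0x9 << 2 → word 0x00923ee4
slot:2 = -2 → 0x2 << 0 → word 0x00923ee6
word = 0x00923ee6 → big-endian bytes:
  [0]=0x00  [1]=0x92  [2]=0x3e  [3]=0xe6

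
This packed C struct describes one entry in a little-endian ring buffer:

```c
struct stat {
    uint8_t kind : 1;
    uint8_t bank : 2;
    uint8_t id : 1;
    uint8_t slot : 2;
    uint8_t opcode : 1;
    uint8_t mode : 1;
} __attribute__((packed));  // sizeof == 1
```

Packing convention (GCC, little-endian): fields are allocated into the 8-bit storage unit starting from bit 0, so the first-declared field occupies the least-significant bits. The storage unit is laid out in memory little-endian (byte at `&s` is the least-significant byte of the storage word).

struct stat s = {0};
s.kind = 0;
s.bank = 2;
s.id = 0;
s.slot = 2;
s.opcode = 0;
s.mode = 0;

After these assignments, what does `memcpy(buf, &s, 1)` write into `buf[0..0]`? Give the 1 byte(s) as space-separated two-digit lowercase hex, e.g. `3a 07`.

kind:1 = 0 → 0x0 << 0 → word 0x00
bank:2 = 2 → 0x2 << 1 → word 0x04
id:1 = 0 → 0x0 << 3 → word 0x04
slot:2 = 2 → 0x2 << 4 → word 0x24
opcode:1 = 0 → 0x0 << 6 → word 0x24
mode:1 = 0 → 0x0 << 7 → word 0x24
word = 0x24 → little-endian bytes:
  [0]=0x24

24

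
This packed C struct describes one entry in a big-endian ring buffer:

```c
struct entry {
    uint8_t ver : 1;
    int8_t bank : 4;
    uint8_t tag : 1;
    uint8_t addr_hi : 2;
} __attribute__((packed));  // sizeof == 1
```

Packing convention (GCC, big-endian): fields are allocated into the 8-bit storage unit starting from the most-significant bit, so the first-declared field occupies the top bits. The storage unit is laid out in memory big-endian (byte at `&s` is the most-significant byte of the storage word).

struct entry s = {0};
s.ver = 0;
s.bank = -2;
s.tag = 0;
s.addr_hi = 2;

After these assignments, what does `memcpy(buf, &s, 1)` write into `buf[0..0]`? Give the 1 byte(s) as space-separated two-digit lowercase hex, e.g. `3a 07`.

ver (1b) val=0 bits=0x0 at bit 7: 0x00
bank (4b) val=-2 bits=0xe at bit 3: 0x70
tag (1b) val=0 bits=0x0 at bit 2: 0x70
addr_hi (2b) val=2 bits=0x2 at bit 0: 0x72
word = 0x72 → big-endian bytes:
  [0]=0x72

72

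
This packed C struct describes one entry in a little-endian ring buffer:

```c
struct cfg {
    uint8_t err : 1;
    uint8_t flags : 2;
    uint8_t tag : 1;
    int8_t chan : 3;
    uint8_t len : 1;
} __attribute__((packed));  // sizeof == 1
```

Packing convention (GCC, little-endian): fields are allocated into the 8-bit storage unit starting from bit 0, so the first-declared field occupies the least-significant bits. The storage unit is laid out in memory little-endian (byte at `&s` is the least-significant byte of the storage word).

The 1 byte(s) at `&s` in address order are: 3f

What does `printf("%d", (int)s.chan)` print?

3

[0]=0x3f (little-endian) → word 0x3f
err:1 @ bit 0 → (0x3f>>0)&0x1 = 0x1
flags:2 @ bit 1 → (0x3f>>1)&0x3 = 0x3
tag:1 @ bit 3 → (0x3f>>3)&0x1 = 0x1
chan:3 @ bit 4 → (0x3f>>4)&0x7 = 0x3  ←
len:1 @ bit 7 → (0x3f>>7)&0x1 = 0x0
chan signed 3b, MSB=0: value = 3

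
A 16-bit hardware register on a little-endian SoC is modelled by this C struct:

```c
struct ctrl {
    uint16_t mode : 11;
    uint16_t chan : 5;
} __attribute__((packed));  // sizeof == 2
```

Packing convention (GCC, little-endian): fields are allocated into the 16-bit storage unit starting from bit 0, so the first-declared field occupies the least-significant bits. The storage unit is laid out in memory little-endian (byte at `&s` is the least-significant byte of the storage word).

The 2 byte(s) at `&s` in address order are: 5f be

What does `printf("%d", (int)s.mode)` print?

[0]=0x5f [1]=0xbe (little-endian) → word 0xbe5f
mode [0+:11] = (word>>0) & 0x7ff = 1631  ←
chan [11+:5] = (word>>11) & 0x1f = 23

1631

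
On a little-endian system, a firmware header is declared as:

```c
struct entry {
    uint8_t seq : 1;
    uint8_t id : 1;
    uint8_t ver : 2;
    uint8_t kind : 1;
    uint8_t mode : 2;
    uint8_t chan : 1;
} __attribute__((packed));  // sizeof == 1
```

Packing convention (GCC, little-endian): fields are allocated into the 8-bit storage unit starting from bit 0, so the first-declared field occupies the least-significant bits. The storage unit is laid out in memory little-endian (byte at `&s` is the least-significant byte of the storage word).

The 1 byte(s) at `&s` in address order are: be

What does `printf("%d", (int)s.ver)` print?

3

[0]=0xbe (little-endian) → word 0xbe
seq:1 @ bit 0 → (0xbe>>0)&0x1 = 0x0
id:1 @ bit 1 → (0xbe>>1)&0x1 = 0x1
ver:2 @ bit 2 → (0xbe>>2)&0x3 = 0x3  ←
kind:1 @ bit 4 → (0xbe>>4)&0x1 = 0x1
mode:2 @ bit 5 → (0xbe>>5)&0x3 = 0x1
chan:1 @ bit 7 → (0xbe>>7)&0x1 = 0x1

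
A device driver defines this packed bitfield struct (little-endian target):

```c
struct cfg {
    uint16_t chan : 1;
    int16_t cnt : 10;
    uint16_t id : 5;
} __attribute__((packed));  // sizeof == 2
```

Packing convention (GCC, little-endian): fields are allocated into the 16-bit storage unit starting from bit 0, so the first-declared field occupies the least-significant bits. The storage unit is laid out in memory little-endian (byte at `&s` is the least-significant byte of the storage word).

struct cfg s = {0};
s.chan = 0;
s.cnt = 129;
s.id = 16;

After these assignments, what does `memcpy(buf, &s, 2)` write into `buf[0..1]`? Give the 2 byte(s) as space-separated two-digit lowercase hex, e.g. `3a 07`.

chan (1b) val=0 bits=0x0 at bit 0: 0x0000
cnt (10b) val=129 bits=0x81 at bit 1: 0x0102
id (5b) val=16 bits=0x10 at bit 11: 0x8102
word = 0x8102 → little-endian bytes:
  [0]=0x02  [1]=0x81

02 81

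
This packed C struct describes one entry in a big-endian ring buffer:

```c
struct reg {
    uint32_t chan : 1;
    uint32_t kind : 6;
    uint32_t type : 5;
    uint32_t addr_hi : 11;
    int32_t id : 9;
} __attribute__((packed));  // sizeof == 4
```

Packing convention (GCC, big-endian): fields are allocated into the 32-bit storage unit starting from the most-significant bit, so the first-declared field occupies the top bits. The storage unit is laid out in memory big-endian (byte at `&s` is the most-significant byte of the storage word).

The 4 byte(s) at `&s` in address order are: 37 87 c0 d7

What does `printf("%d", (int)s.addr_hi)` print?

992

[0]=0x37 [1]=0x87 [2]=0xc0 [3]=0xd7 (big-endian) → word 0x3787c0d7
chan:1 @ bit 31 → (0x3787c0d7>>31)&0x1 = 0x0
kind:6 @ bit 25 → (0x3787c0d7>>25)&0x3f = 0x1b
type:5 @ bit 20 → (0x3787c0d7>>20)&0x1f = 0x18
addr_hi:11 @ bit 9 → (0x3787c0d7>>9)&0x7ff = 0x3e0  ←
id:9 @ bit 0 → (0x3787c0d7>>0)&0x1ff = 0xd7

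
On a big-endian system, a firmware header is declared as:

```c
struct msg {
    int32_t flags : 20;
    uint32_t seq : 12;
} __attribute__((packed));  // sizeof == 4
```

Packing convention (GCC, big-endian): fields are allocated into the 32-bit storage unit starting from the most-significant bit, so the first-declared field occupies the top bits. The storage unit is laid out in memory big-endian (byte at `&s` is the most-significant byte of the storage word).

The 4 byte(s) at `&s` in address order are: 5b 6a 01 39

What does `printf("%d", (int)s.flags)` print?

374432

[0]=0x5b [1]=0x6a [2]=0x01 [3]=0x39 (big-endian) → word 0x5b6a0139
flags [12+:20] = (word>>12) & 0xfffff = 374432  ←
seq [0+:12] = (word>>0) & 0xfff = 313
flags signed 20b, MSB=0: value = 374432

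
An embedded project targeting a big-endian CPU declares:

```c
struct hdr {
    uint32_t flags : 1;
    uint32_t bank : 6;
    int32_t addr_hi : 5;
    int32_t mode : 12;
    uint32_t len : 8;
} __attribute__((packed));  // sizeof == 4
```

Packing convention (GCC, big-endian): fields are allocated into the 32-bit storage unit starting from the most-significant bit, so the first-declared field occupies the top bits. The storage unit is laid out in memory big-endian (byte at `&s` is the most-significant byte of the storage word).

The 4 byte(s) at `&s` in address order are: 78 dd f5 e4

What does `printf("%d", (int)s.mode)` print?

-523

[0]=0x78 [1]=0xdd [2]=0xf5 [3]=0xe4 (big-endian) → word 0x78ddf5e4
flags [31+:1] = (word>>31) & 0x1 = 0
bank [25+:6] = (word>>25) & 0x3f = 60
addr_hi [20+:5] = (word>>20) & 0x1f = 13
mode [8+:12] = (word>>8) & 0xfff = 3573  ←
len [0+:8] = (word>>0) & 0xff = 228
mode signed 12b, MSB=1: 3573 - 4096 = -523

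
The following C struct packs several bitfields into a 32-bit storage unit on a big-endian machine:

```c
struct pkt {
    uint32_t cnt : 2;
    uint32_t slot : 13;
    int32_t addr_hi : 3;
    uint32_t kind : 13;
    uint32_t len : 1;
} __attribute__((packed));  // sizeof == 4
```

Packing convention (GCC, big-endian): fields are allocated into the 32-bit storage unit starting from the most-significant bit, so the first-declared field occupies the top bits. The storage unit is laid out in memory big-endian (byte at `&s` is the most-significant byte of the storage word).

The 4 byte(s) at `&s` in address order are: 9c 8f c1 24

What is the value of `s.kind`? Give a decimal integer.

[0]=0x9c [1]=0x8f [2]=0xc1 [3]=0x24 (big-endian) → word 0x9c8fc124
cnt [30+:2] = (word>>30) & 0x3 = 2
slot [17+:13] = (word>>17) & 0x1fff = 3655
addr_hi [14+:3] = (word>>14) & 0x7 = 7
kind [1+:13] = (word>>1) & 0x1fff = 146  ←
len [0+:1] = (word>>0) & 0x1 = 0

146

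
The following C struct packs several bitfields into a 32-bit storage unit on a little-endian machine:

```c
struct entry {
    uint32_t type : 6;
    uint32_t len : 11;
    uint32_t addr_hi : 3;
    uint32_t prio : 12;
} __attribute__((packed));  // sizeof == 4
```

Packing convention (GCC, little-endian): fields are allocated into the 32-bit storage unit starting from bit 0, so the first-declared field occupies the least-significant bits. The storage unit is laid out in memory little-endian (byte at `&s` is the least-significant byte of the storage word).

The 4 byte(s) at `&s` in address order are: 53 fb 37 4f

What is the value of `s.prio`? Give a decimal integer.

[0]=0x53 [1]=0xfb [2]=0x37 [3]=0x4f (little-endian) → word 0x4f37fb53
type [0+:6] = (word>>0) & 0x3f = 19
len [6+:11] = (word>>6) & 0x7ff = 2029
addr_hi [17+:3] = (word>>17) & 0x7 = 3
prio [20+:12] = (word>>20) & 0xfff = 1267  ←

1267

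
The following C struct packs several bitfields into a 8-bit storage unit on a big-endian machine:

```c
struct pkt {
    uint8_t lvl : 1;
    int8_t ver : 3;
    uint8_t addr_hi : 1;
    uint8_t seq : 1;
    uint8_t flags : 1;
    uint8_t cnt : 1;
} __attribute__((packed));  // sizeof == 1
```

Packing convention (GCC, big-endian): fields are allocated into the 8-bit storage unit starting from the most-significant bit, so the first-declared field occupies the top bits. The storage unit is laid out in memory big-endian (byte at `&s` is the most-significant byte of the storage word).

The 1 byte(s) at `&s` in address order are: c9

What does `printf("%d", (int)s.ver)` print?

-4

[0]=0xc9 (big-endian) → word 0xc9
lvl:1 @ bit 7 → (0xc9>>7)&0x1 = 0x1
ver:3 @ bit 4 → (0xc9>>4)&0x7 = 0x4  ←
addr_hi:1 @ bit 3 → (0xc9>>3)&0x1 = 0x1
seq:1 @ bit 2 → (0xc9>>2)&0x1 = 0x0
flags:1 @ bit 1 → (0xc9>>1)&0x1 = 0x0
cnt:1 @ bit 0 → (0xc9>>0)&0x1 = 0x1
ver signed 3b, MSB=1: 4 - 8 = -4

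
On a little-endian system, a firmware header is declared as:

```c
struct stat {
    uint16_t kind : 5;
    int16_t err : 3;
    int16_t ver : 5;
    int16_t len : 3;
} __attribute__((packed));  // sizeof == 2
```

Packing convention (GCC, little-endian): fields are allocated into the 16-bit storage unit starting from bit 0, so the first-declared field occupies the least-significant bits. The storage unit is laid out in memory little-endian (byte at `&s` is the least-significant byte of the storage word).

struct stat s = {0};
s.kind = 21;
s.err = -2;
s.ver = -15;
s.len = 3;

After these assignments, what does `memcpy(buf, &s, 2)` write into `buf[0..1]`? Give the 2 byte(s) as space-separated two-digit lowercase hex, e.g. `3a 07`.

d5 71

kind:5 = 21 → 0x15 << 0 → word 0x0015
err:3 = -2 → 0x6 << 5 → word 0x00d5
ver:5 = -15 → 0x11 << 8 → word 0x11d5
len:3 = 3 → 0x3 << 13 → word 0x71d5
word = 0x71d5 → little-endian bytes:
  [0]=0xd5  [1]=0x71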